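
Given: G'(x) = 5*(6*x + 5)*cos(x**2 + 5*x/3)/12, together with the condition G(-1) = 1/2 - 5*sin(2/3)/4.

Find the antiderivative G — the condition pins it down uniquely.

G(x) = 5*sin(x**2 + 5*x/3)/4 + 1/2

G'(x) matches the chain-rule pattern g'(h)*h' with inner function h(x) = x**2 + 5*x/3; substituting u = h(x) collapses the integral.
A general antiderivative is 5*sin(x**2 + 5*x/3)/4 + C.
The condition gives C = 1/2 - 5*sin(2/3)/4 - (-5*sin(2/3)/4) = 1/2.
So G(x) = 5*sin(x**2 + 5*x/3)/4 + 1/2.
Check: d/dx[5*sin(x**2 + 5*x/3)/4 + 1/2] = 5*x*cos(x**2 + 5*x/3)/2 + 25*cos(x**2 + 5*x/3)/12, which equals G'(x).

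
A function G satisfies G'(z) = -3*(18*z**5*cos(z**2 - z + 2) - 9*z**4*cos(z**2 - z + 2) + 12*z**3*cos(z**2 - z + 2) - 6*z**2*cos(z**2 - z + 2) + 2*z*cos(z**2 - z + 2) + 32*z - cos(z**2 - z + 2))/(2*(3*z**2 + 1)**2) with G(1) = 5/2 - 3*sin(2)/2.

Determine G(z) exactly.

Since d/dz undoes antidifferentiation here, G(z) must give back the stated G'(z).
A general antiderivative is -3*sin(z**2 - z + 2)/2 + 4/(3*z**2/2 + 1/2) + C.
The condition gives C = 5/2 - 3*sin(2)/2 - (2 - 3*sin(2)/2) = 1/2.
So G(z) = -(9*z**2*sin(z**2 - z + 2) - 3*z**2 + 3*sin(z**2 - z + 2) - 17)/(2*(3*z**2 + 1)).
Check: d/dz[-(9*z**2*sin(z**2 - z + 2) - 3*z**2 + 3*sin(z**2 - z + 2) - 17)/(2*(3*z**2 + 1))] = (-54*z**5*cos(z**2 - z + 2) + 27*z**4*cos(z**2 - z + 2) - 36*z**3*cos(z**2 - z + 2) + 18*z**2*cos(z**2 - z + 2) - 6*z*cos(z**2 - z + 2) - 96*z + 3*cos(z**2 - z + 2))/(18*z**4 + 12*z**2 + 2), which equals G'(z).

G(z) = -(9*z**2*sin(z**2 - z + 2) - 3*z**2 + 3*sin(z**2 - z + 2) - 17)/(2*(3*z**2 + 1))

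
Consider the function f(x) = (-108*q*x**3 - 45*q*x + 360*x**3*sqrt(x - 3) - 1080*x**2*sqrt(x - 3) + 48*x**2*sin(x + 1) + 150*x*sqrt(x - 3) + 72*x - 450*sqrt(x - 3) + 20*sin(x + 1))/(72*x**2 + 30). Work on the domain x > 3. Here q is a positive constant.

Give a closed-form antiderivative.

An antiderivative is F(x) = -3*q*x**2/4 + 2*x**2*sqrt(x - 3) - 12*x*sqrt(x - 3) + 18*sqrt(x - 3) + log(4*x**2 + 5/3)/2 - 2*cos(x + 1)/3.

Check any antiderivative F(x) by computing F'(x) and comparing it with f(x).
Check: d/dx[-3*q*x**2/4 + 2*x**2*sqrt(x - 3) - 12*x*sqrt(x - 3) + 18*sqrt(x - 3) + log(4*x**2 + 5/3)/2 - 2*cos(x + 1)/3] = (-108*q*x**3*sqrt(x - 3) - 45*q*x*sqrt(x - 3) + 360*x**4 - 2160*x**3 + 48*x**2*sqrt(x - 3)*sin(x + 1) + 3390*x**2 + 72*x*sqrt(x - 3) - 900*x + 20*sqrt(x - 3)*sin(x + 1) + 1350)/(72*x**2*sqrt(x - 3) + 30*sqrt(x - 3)), which equals f(x).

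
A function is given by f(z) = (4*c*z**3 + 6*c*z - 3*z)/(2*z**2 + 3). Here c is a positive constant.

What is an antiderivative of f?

An antiderivative is F(z) = (4*c*z**2 - 3*log(4*z**2 + 6))/4.

A first test for any F(z): its z-derivative must equal f(z) identically.
Check: d/dz[(4*c*z**2 - 3*log(4*z**2 + 6))/4] = (4*c*z**3 + 6*c*z - 3*z)/(2*z**2 + 3) = f(z).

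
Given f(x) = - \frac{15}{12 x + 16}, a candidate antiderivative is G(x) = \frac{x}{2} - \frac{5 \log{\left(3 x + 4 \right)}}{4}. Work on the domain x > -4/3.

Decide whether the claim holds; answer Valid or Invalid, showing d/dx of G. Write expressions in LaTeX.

Invalid: d/dx[G] - f = \frac{1}{2}, which is not 0.

d/dx[G] = \frac{6 x - 7}{12 x + 16}
d/dx[G] - f(x) = \frac{1}{2} != 0.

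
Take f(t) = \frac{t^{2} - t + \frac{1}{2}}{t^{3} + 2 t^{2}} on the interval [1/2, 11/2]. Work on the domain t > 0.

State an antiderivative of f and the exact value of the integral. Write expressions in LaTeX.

The denominator factors as 2 t^{2} \left(t + 2\right); partial fractions split f into directly integrable pieces: \frac{13}{8 \left(t + 2\right)} - \frac{5}{8 t} + \frac{1}{4 t^{2}}.
F(t) = \frac{- 5 t \log{\left(t \right)} + 13 t \log{\left(t + 2 \right)} - 2}{8 t} is an antiderivative of f.
Check: d/dt[\frac{- 5 t \log{\left(t \right)} + 13 t \log{\left(t + 2 \right)} - 2}{8 t}] = \frac{2 t^{2} - 2 t + 1}{2 t^{3} + 4 t^{2}}, which equals f(t).
F(11/2) = - \frac{5 \log{\left(\frac{11}{2} \right)}}{8} - \frac{1}{22} + \frac{13 \log{\left(\frac{15}{2} \right)}}{8}; F(1/2) = - \frac{1}{2} + \frac{5 \log{\left(2 \right)}}{8} + \frac{13 \log{\left(\frac{5}{2} \right)}}{8}.
Integral = F(11/2) - F(1/2) = - \frac{13 \log{\left(\frac{5}{2} \right)}}{8} - \frac{5 \log{\left(\frac{11}{2} \right)}}{8} - \frac{5 \log{\left(2 \right)}}{8} + \frac{5}{11} + \frac{13 \log{\left(\frac{15}{2} \right)}}{8}.

Antiderivative: F(t) = \frac{- 5 t \log{\left(t \right)} + 13 t \log{\left(t + 2 \right)} - 2}{8 t}; value = - \frac{13 \log{\left(\frac{5}{2} \right)}}{8} - \frac{5 \log{\left(\frac{11}{2} \right)}}{8} - \frac{5 \log{\left(2 \right)}}{8} + \frac{5}{11} + \frac{13 \log{\left(\frac{15}{2} \right)}}{8}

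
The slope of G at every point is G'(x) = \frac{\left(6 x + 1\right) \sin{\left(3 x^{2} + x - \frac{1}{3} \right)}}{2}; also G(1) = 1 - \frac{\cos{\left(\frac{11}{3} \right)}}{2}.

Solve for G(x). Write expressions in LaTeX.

The substitution u = 3 x^{2} + x - \frac{1}{3} works: G'(x) is exactly (dG/du)*(du/dx) for that inner function.
A general antiderivative is - \frac{\cos{\left(3 x^{2} + x - \frac{1}{3} \right)}}{2} + C.
The condition gives C = 1 - \frac{\cos{\left(\frac{11}{3} \right)}}{2} - (- \frac{\cos{\left(\frac{11}{3} \right)}}{2}) = 1.
So G(x) = 1 - \frac{\cos{\left(3 x^{2} + x - \frac{1}{3} \right)}}{2}.
Check: d/dx[1 - \frac{\cos{\left(3 x^{2} + x - \frac{1}{3} \right)}}{2}] = 3 x \sin{\left(3 x^{2} + x - \frac{1}{3} \right)} + \frac{\sin{\left(3 x^{2} + x - \frac{1}{3} \right)}}{2}, which equals G'(x).

G(x) = 1 - \frac{\cos{\left(3 x^{2} + x - \frac{1}{3} \right)}}{2}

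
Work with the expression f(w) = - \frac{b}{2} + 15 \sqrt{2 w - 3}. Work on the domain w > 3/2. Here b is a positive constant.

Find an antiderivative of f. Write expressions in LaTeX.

An antiderivative is F(w) = - \frac{b w}{2} + 10 w \sqrt{2 w - 3} - 15 \sqrt{2 w - 3}.

Since d/dw undoes antidifferentiation here, F'(w) = f(w) is required of F(w).
Check: d/dw[- \frac{b w}{2} + 10 w \sqrt{2 w - 3} - 15 \sqrt{2 w - 3}] = \frac{- b \sqrt{2 w - 3} + 60 w - 90}{2 \sqrt{2 w - 3}}, which equals f(w).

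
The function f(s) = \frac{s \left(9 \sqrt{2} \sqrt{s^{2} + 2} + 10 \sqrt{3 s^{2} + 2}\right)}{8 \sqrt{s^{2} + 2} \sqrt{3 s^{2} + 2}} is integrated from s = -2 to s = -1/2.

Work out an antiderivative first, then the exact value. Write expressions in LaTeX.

Antiderivative: F(s) = \frac{5 \sqrt{s^{2} + 2}}{4} + \frac{3 \sqrt{\frac{3 s^{2}}{2} + 1}}{4}; value = - \frac{5 \sqrt{6}}{4} - \frac{3 \sqrt{7}}{4} + \frac{3 \sqrt{22}}{16} + \frac{15}{8}

Since d/ds undoes antidifferentiation here, F'(s) = f(s) is required of F(s).
F(s) = \frac{5 \sqrt{s^{2} + 2}}{4} + \frac{3 \sqrt{\frac{3 s^{2}}{2} + 1}}{4} is an antiderivative of f.
Check: d/ds[\frac{5 \sqrt{s^{2} + 2}}{4} + \frac{3 \sqrt{\frac{3 s^{2}}{2} + 1}}{4}] = \frac{9 \sqrt{2} s \sqrt{s^{2} + 2} + 10 s \sqrt{3 s^{2} + 2}}{8 \sqrt{s^{2} + 2} \sqrt{3 s^{2} + 2}}, which equals f(s).
F(-1/2) = \frac{3 \sqrt{22}}{16} + \frac{15}{8}; F(-2) = \frac{3 \sqrt{7}}{4} + \frac{5 \sqrt{6}}{4}.
Integral = F(-1/2) - F(-2) = - \frac{5 \sqrt{6}}{4} - \frac{3 \sqrt{7}}{4} + \frac{3 \sqrt{22}}{16} + \frac{15}{8}.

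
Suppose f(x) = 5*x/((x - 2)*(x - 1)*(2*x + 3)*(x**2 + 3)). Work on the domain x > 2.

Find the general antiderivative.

Factor the denominator ((x - 2)*(x - 1)*(2*x + 3)*(x**2 + 3)) and decompose: f = 5*(5*x - 11)/(196*(x**2 + 3)) - 8/(49*(2*x + 3)) - 1/(4*(x - 1)) + 10/(49*(x - 2)); each piece integrates to a log, atan, or power term.
Check: d/dx[10*log(x - 2)/49 - log(x - 1)/4 - 4*log(x + 3/2)/49 + 25*log(x**2 + 3)/392 - 55*sqrt(3)*atan(sqrt(3)*x/3)/588] = 5*x/(2*x**5 - 3*x**4 + x**3 - 3*x**2 - 15*x + 18), which equals f(x).

F(x) = 10*log(x - 2)/49 - log(x - 1)/4 - 4*log(x + 3/2)/49 + 25*log(x**2 + 3)/392 - 55*sqrt(3)*atan(sqrt(3)*x/3)/588 + C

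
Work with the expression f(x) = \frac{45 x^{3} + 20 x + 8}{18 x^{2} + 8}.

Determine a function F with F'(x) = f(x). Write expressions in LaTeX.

Since d/dx undoes antidifferentiation here, F'(x) = f(x) is required of F(x).
Check: d/dx[\frac{5 x^{2}}{4} + \frac{2 \operatorname{atan}{\left(\frac{3 x}{2} \right)}}{3}] = \frac{45 x^{3} + 20 x + 8}{18 x^{2} + 8} = f(x).

An antiderivative is F(x) = \frac{5 x^{2}}{4} + \frac{2 \operatorname{atan}{\left(\frac{3 x}{2} \right)}}{3}.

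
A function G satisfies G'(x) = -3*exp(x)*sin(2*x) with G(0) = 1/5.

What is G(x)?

Any candidate G(x) must reproduce the stated G'(x) exactly.
A general antiderivative is -3*exp(x)*sin(2*x)/5 + 6*exp(x)*cos(2*x)/5 + C.
The condition gives C = 1/5 - (6/5) = -1.
So G(x) = (-3*exp(x)*sin(2*x) + 6*exp(x)*cos(2*x) - 5)/5.
Check: d/dx[(-3*exp(x)*sin(2*x) + 6*exp(x)*cos(2*x) - 5)/5] = -3*exp(x)*sin(2*x) = G'(x).

G(x) = (-3*exp(x)*sin(2*x) + 6*exp(x)*cos(2*x) - 5)/5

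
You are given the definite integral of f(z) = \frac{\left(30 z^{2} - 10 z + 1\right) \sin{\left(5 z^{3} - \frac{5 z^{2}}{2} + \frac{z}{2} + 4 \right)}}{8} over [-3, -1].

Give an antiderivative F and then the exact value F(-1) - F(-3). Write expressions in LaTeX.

Antiderivative: F(z) = - \frac{\cos{\left(5 z^{3} - \frac{5 z^{2}}{2} + \frac{z}{2} + 4 \right)}}{4}; value = \frac{\cos{\left(155 \right)}}{4} - \frac{\cos{\left(4 \right)}}{4}

f matches the chain-rule pattern g'(h)*h' with inner function h(z) = 5 z^{3} - \frac{5 z^{2}}{2} + \frac{z}{2} + 4; substituting u = h(z) collapses the integral.
F(z) = - \frac{\cos{\left(5 z^{3} - \frac{5 z^{2}}{2} + \frac{z}{2} + 4 \right)}}{4} is an antiderivative of f.
Check: d/dz[- \frac{\cos{\left(5 z^{3} - \frac{5 z^{2}}{2} + \frac{z}{2} + 4 \right)}}{4}] = \frac{15 z^{2} \sin{\left(5 z^{3} - \frac{5 z^{2}}{2} + \frac{z}{2} + 4 \right)}}{4} - \frac{5 z \sin{\left(5 z^{3} - \frac{5 z^{2}}{2} + \frac{z}{2} + 4 \right)}}{4} + \frac{\sin{\left(5 z^{3} - \frac{5 z^{2}}{2} + \frac{z}{2} + 4 \right)}}{8}, which equals f(z).
F(-1) = - \frac{\cos{\left(4 \right)}}{4}; F(-3) = - \frac{\cos{\left(155 \right)}}{4}.
Integral = F(-1) - F(-3) = \frac{\cos{\left(155 \right)}}{4} - \frac{\cos{\left(4 \right)}}{4}.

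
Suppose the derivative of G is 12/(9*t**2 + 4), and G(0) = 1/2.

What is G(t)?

G(t) = (4*atan(3*t/2) + 1)/2

Since d/dt undoes antidifferentiation here, G(t) must give back the stated G'(t).
A general antiderivative is 2*atan(3*t/2) + C.
The condition gives C = 1/2 - (0) = 1/2.
So G(t) = (4*atan(3*t/2) + 1)/2.
Check: d/dt[(4*atan(3*t/2) + 1)/2] = 12/(9*t**2 + 4) = G'(t).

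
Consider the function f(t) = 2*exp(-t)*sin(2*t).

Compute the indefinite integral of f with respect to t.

F(t) = (-2*sin(2*t) - 4*cos(2*t))*exp(-t)/5 + C

Check any antiderivative F(t) by computing F'(t) and comparing it with f(t).
Check: d/dt[(-2*sin(2*t) - 4*cos(2*t))*exp(-t)/5] = 2*exp(-t)*sin(2*t) = f(t).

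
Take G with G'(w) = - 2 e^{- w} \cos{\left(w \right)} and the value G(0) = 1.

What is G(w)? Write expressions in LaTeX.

G(w) = \left(- \sin{\left(w \right)} + \cos{\left(w \right)}\right) e^{- w}

Any candidate G(w) must reproduce the stated G'(w) exactly.
A general antiderivative is - e^{- w} \sin{\left(w \right)} + e^{- w} \cos{\left(w \right)} + C.
The condition gives C = 1 - (1) = 0.
So G(w) = \left(- \sin{\left(w \right)} + \cos{\left(w \right)}\right) e^{- w}.
Check: d/dw[\left(- \sin{\left(w \right)} + \cos{\left(w \right)}\right) e^{- w}] = - 2 e^{- w} \cos{\left(w \right)} = G'(w).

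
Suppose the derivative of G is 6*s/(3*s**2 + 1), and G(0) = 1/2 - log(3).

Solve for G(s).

G(s) = log(s**2 + 1/3) + 1/2

The substitution u = s**2 + 1/3 works: G'(s) is exactly (dG/du)*(du/ds) for that inner function.
A general antiderivative is log(s**2 + 1/3) + C.
The condition gives C = 1/2 - log(3) - (-log(3)) = 1/2.
So G(s) = log(s**2 + 1/3) + 1/2.
Check: d/ds[log(s**2 + 1/3) + 1/2] = 6*s/(3*s**2 + 1) = G'(s).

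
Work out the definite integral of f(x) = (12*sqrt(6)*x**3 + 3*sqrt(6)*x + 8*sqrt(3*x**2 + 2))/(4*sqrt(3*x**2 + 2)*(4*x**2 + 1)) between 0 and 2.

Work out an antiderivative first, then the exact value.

Antiderivative: F(x) = (sqrt(6)*sqrt(3*x**2 + 2) + 4*atan(2*x))/4; value = -sqrt(3)/2 + atan(4) + sqrt(21)/2

Any candidate F(x) must reproduce f(x) exactly when differentiated.
F(x) = (sqrt(6)*sqrt(3*x**2 + 2) + 4*atan(2*x))/4 is an antiderivative of f.
Check: d/dx[(sqrt(6)*sqrt(3*x**2 + 2) + 4*atan(2*x))/4] = (12*sqrt(6)*x**3 + 3*sqrt(6)*x + 8*sqrt(3*x**2 + 2))/(16*x**2*sqrt(3*x**2 + 2) + 4*sqrt(3*x**2 + 2)), which equals f(x).
F(2) = atan(4) + sqrt(21)/2; F(0) = sqrt(3)/2.
Integral = F(2) - F(0) = -sqrt(3)/2 + atan(4) + sqrt(21)/2.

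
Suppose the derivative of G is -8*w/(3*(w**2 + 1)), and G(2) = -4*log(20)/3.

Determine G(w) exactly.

The substitution u = 4*w**2 + 4 works: G'(w) is exactly (dG/du)*(du/dw) for that inner function.
A general antiderivative is -4*log(4*w**2 + 4)/3 + C.
The condition gives C = -4*log(20)/3 - (-4*log(20)/3) = 0.
So G(w) = -4*log(4*w**2 + 4)/3.
Check: d/dw[-4*log(4*w**2 + 4)/3] = -8*w/(3*w**2 + 3), which equals G'(w).

G(w) = -4*log(4*w**2 + 4)/3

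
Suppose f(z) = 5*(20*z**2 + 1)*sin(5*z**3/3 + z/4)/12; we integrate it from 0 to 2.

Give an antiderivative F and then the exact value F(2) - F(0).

Antiderivative: F(z) = -5*cos(5*z**3/3 + z/4)/3; value = 5/3 - 5*cos(83/6)/3

The substitution u = 5*z**3/3 + z/4 works: f is exactly (dF/du)*(du/dz) for that inner function.
F(z) = -5*cos(5*z**3/3 + z/4)/3 is an antiderivative of f.
Check: d/dz[-5*cos(5*z**3/3 + z/4)/3] = 25*z**2*sin(5*z**3/3 + z/4)/3 + 5*sin(5*z**3/3 + z/4)/12, which equals f(z).
F(2) = -5*cos(83/6)/3; F(0) = -5/3.
Integral = F(2) - F(0) = 5/3 - 5*cos(83/6)/3.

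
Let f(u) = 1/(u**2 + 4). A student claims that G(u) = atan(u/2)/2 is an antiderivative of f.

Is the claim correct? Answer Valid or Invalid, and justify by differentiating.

d/du[G] = 1/(u**2 + 4)
This equals f(u) exactly, so the claim holds.

Valid - differentiating G returns exactly f.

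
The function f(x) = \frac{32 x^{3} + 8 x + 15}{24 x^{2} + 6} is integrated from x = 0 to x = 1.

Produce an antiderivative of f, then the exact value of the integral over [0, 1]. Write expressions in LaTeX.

Whatever form F(x) takes, F'(x) = f(x) is non-negotiable.
F(x) = \frac{2 x^{2}}{3} + \frac{5 \operatorname{atan}{\left(2 x \right)}}{4} is an antiderivative of f.
Check: d/dx[\frac{2 x^{2}}{3} + \frac{5 \operatorname{atan}{\left(2 x \right)}}{4}] = \frac{32 x^{3} + 8 x + 15}{24 x^{2} + 6} = f(x).
F(1) = \frac{2}{3} + \frac{5 \operatorname{atan}{\left(2 \right)}}{4}; F(0) = 0.
Integral = F(1) - F(0) = \frac{2}{3} + \frac{5 \operatorname{atan}{\left(2 \right)}}{4}.

Antiderivative: F(x) = \frac{2 x^{2}}{3} + \frac{5 \operatorname{atan}{\left(2 x \right)}}{4}; value = \frac{2}{3} + \frac{5 \operatorname{atan}{\left(2 \right)}}{4}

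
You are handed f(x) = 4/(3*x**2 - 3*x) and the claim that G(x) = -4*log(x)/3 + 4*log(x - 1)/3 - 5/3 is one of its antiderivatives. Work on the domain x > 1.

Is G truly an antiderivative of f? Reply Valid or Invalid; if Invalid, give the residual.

Valid - the claim checks out under differentiation.

d/dx[G] = 4/(3*x**2 - 3*x)
This equals f(x) exactly, so the claim holds.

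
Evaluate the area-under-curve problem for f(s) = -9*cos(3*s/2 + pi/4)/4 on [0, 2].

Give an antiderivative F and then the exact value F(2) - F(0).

Differentiate the proposed F(s) back; it has to land on f(s) exactly.
F(s) = -3*sin(3*s/2 + pi/4)/2 is an antiderivative of f.
Check: d/ds[-3*sin(3*s/2 + pi/4)/2] = -9*cos(3*s/2 + pi/4)/4 = f(s).
F(2) = -3*sin(pi/4 + 3)/2; F(0) = -3*sqrt(2)/4.
Integral = F(2) - F(0) = -3*sin(pi/4 + 3)/2 + 3*sqrt(2)/4.

Antiderivative: F(s) = -3*sin(3*s/2 + pi/4)/2; value = -3*sin(pi/4 + 3)/2 + 3*sqrt(2)/4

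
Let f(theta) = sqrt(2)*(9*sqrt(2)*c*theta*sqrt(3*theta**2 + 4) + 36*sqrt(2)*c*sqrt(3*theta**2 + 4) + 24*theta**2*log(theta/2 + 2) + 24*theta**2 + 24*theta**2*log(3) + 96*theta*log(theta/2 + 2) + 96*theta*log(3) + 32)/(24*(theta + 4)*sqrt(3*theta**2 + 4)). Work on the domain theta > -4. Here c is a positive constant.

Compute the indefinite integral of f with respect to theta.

F(theta) = (9*c*theta + 4*sqrt(2)*sqrt(3*theta**2 + 4)*log(3*theta/2 + 6))/12 + C

A candidate is checked by its d/dtheta: the result must match f(theta).
Check: d/dtheta[(9*c*theta + 4*sqrt(2)*sqrt(3*theta**2 + 4)*log(3*theta/2 + 6))/12] = (9*c*theta*sqrt(3*theta**2 + 4) + 36*c*sqrt(3*theta**2 + 4) + 12*sqrt(2)*theta**2*log(theta/2 + 2) + 12*sqrt(2)*theta**2 + 12*sqrt(2)*theta**2*log(3) + 48*sqrt(2)*theta*log(theta/2 + 2) + 48*sqrt(2)*theta*log(3) + 16*sqrt(2))/(12*theta*sqrt(3*theta**2 + 4) + 48*sqrt(3*theta**2 + 4)), which equals f(theta).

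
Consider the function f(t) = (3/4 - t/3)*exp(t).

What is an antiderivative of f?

f has the shape u'v + uv' for u = 13/12 - t/3 and v = exp(t) — it is the derivative of the product u*v.
Check: d/dt[-t*exp(t)/3 + 13*exp(t)/12] = -t*exp(t)/3 + 3*exp(t)/4, which equals f(t).

An antiderivative is F(t) = -t*exp(t)/3 + 13*exp(t)/12.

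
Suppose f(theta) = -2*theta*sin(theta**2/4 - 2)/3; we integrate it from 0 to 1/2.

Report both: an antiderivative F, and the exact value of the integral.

Antiderivative: F(theta) = 4*cos(theta**2/4 - 2)/3; value = 4*cos(31/16)/3 - 4*cos(2)/3

The substitution u = theta**2/4 - 2 works: f is exactly (dF/du)*(du/dtheta) for that inner function.
F(theta) = 4*cos(theta**2/4 - 2)/3 is an antiderivative of f.
Check: d/dtheta[4*cos(theta**2/4 - 2)/3] = -2*theta*sin(theta**2/4 - 2)/3 = f(theta).
F(1/2) = 4*cos(31/16)/3; F(0) = 4*cos(2)/3.
Integral = F(1/2) - F(0) = 4*cos(31/16)/3 - 4*cos(2)/3.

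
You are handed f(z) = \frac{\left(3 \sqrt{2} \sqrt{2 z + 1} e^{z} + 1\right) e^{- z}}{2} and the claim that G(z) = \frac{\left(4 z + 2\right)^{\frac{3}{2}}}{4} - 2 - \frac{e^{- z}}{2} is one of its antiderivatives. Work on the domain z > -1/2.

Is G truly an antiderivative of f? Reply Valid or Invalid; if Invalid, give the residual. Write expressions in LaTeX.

d/dz[G] = \frac{\left(3 \sqrt{2} \sqrt{2 z + 1} e^{z} + 1\right) e^{- z}}{2}
This equals f(z) exactly, so the claim holds.

Valid: G'(z) = f(z).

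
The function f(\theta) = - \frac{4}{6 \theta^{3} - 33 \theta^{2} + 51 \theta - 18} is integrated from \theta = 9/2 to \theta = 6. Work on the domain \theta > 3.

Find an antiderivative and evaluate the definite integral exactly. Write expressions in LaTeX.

Antiderivative: F(\theta) = - \frac{4 \log{\left(\theta - 3 \right)}}{15} + \frac{4 \log{\left(\theta - 2 \right)}}{9} - \frac{8 \log{\left(\theta - \frac{1}{2} \right)}}{45}; value = - \frac{4 \log{\left(\frac{5}{2} \right)}}{9} - \frac{8 \log{\left(\frac{11}{2} \right)}}{45} - \frac{4 \log{\left(3 \right)}}{15} + \frac{4 \log{\left(\frac{3}{2} \right)}}{15} + \frac{28 \log{\left(4 \right)}}{45}

Factor the denominator (3 \left(\theta - 3\right) \left(\theta - 2\right) \left(2 \theta - 1\right)) and decompose: f = - \frac{16}{45 \left(2 \theta - 1\right)} + \frac{4}{9 \left(\theta - 2\right)} - \frac{4}{15 \left(\theta - 3\right)}; each piece integrates to a log, atan, or power term.
F(\theta) = - \frac{4 \log{\left(\theta - 3 \right)}}{15} + \frac{4 \log{\left(\theta - 2 \right)}}{9} - \frac{8 \log{\left(\theta - \frac{1}{2} \right)}}{45} is an antiderivative of f.
Check: d/d\theta[- \frac{4 \log{\left(\theta - 3 \right)}}{15} + \frac{4 \log{\left(\theta - 2 \right)}}{9} - \frac{8 \log{\left(\theta - \frac{1}{2} \right)}}{45}] = - \frac{4}{6 \theta^{3} - 33 \theta^{2} + 51 \theta - 18} = f(\theta).
F(6) = - \frac{8 \log{\left(\frac{11}{2} \right)}}{45} - \frac{4 \log{\left(3 \right)}}{15} + \frac{4 \log{\left(4 \right)}}{9}; F(9/2) = - \frac{8 \log{\left(4 \right)}}{45} - \frac{4 \log{\left(\frac{3}{2} \right)}}{15} + \frac{4 \log{\left(\frac{5}{2} \right)}}{9}.
Integral = F(6) - F(9/2) = - \frac{4 \log{\left(\frac{5}{2} \right)}}{9} - \frac{8 \log{\left(\frac{11}{2} \right)}}{45} - \frac{4 \log{\left(3 \right)}}{15} + \frac{4 \log{\left(\frac{3}{2} \right)}}{15} + \frac{28 \log{\left(4 \right)}}{45}.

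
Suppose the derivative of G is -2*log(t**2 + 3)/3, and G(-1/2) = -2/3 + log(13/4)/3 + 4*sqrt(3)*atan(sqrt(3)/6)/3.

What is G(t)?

A candidate passes only if d/dt[G] lands on the given G'(t) exactly.
A general antiderivative is -2*t*log(t**2 + 3)/3 + 4*t/3 - 4*sqrt(3)*atan(sqrt(3)*t/3)/3 + C.
The condition gives C = -2/3 + log(13/4)/3 + 4*sqrt(3)*atan(sqrt(3)/6)/3 - (-2/3 + log(13/4)/3 + 4*sqrt(3)*atan(sqrt(3)/6)/3) = 0.
So G(t) = -2*t*log(t**2 + 3)/3 + 4*t/3 - 4*sqrt(3)*atan(sqrt(3)*t/3)/3.
Check: d/dt[-2*t*log(t**2 + 3)/3 + 4*t/3 - 4*sqrt(3)*atan(sqrt(3)*t/3)/3] = -2*log(t**2 + 3)/3 = G'(t).

G(t) = -2*t*log(t**2 + 3)/3 + 4*t/3 - 4*sqrt(3)*atan(sqrt(3)*t/3)/3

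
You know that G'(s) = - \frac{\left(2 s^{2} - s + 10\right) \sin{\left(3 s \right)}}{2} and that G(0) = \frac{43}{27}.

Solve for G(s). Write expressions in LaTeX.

G(s) = \frac{s^{2} \cos{\left(3 s \right)}}{3} - \frac{2 s \sin{\left(3 s \right)}}{9} - \frac{s \cos{\left(3 s \right)}}{6} + \frac{\sin{\left(3 s \right)}}{18} + \frac{43 \cos{\left(3 s \right)}}{27}

Any candidate G(s) must reproduce the stated G'(s) exactly.
A general antiderivative is \frac{s^{2} \cos{\left(3 s \right)}}{3} - \frac{2 s \sin{\left(3 s \right)}}{9} - \frac{s \cos{\left(3 s \right)}}{6} + \frac{\sin{\left(3 s \right)}}{18} + \frac{43 \cos{\left(3 s \right)}}{27} + C.
The condition gives C = \frac{43}{27} - (\frac{43}{27}) = 0.
So G(s) = \frac{s^{2} \cos{\left(3 s \right)}}{3} - \frac{2 s \sin{\left(3 s \right)}}{9} - \frac{s \cos{\left(3 s \right)}}{6} + \frac{\sin{\left(3 s \right)}}{18} + \frac{43 \cos{\left(3 s \right)}}{27}.
Check: d/ds[\frac{s^{2} \cos{\left(3 s \right)}}{3} - \frac{2 s \sin{\left(3 s \right)}}{9} - \frac{s \cos{\left(3 s \right)}}{6} + \frac{\sin{\left(3 s \right)}}{18} + \frac{43 \cos{\left(3 s \right)}}{27}] = - s^{2} \sin{\left(3 s \right)} + \frac{s \sin{\left(3 s \right)}}{2} - 5 \sin{\left(3 s \right)}, which equals G'(s).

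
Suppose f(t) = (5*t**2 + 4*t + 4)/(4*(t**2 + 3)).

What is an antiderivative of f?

An antiderivative is F(t) = 5*t/4 + log(t**2 + 3)/2 - 11*sqrt(3)*atan(sqrt(3)*t/3)/12.

Recover f(t) by differentiating a candidate F(t); any mismatch rules it out.
Check: d/dt[5*t/4 + log(t**2 + 3)/2 - 11*sqrt(3)*atan(sqrt(3)*t/3)/12] = (5*t**2 + 4*t + 4)/(4*t**2 + 12), which equals f(t).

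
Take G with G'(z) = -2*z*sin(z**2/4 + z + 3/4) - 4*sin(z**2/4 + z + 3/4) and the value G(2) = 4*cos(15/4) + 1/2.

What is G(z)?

G'(z) matches the chain-rule pattern g'(h)*h' with inner function h(z) = z**2/4 + z + 3/4; substituting u = h(z) collapses the integral.
A general antiderivative is 4*cos(z**2/4 + z + 3/4) + C.
The condition gives C = 4*cos(15/4) + 1/2 - (4*cos(15/4)) = 1/2.
So G(z) = 4*cos(z**2/4 + z + 3/4) + 1/2.
Check: d/dz[4*cos(z**2/4 + z + 3/4) + 1/2] = -2*z*sin(z**2/4 + z + 3/4) - 4*sin(z**2/4 + z + 3/4) = G'(z).

G(z) = 4*cos(z**2/4 + z + 3/4) + 1/2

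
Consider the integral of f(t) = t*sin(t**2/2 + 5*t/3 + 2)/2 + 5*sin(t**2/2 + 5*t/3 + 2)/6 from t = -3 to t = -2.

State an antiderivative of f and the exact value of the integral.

The substitution u = t**2/2 + 5*t/3 + 2 works: f is exactly (dF/du)*(du/dt) for that inner function.
F(t) = -cos(t**2/2 + 5*t/3 + 2)/2 is an antiderivative of f.
Check: d/dt[-cos(t**2/2 + 5*t/3 + 2)/2] = t*sin(t**2/2 + 5*t/3 + 2)/2 + 5*sin(t**2/2 + 5*t/3 + 2)/6 = f(t).
F(-2) = -cos(2/3)/2; F(-3) = -cos(3/2)/2.
Integral = F(-2) - F(-3) = -cos(2/3)/2 + cos(3/2)/2.

Antiderivative: F(t) = -cos(t**2/2 + 5*t/3 + 2)/2; value = -cos(2/3)/2 + cos(3/2)/2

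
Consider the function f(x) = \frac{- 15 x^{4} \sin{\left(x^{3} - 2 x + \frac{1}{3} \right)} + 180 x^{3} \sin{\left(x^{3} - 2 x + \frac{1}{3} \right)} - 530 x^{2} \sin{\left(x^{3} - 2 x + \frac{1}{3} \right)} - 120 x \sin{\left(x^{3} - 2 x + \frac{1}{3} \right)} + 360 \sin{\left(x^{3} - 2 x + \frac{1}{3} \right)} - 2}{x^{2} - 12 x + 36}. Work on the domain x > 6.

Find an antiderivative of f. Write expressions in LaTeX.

A candidate is checked by its d/dx: the result must match f(x).
Check: d/dx[\frac{5 \left(x - 6\right) \cos{\left(x^{3} - 2 x + \frac{1}{3} \right)} + 2}{x - 6}] = \frac{- 15 x^{4} \sin{\left(x^{3} - 2 x + \frac{1}{3} \right)} + 180 x^{3} \sin{\left(x^{3} - 2 x + \frac{1}{3} \right)} - 530 x^{2} \sin{\left(x^{3} - 2 x + \frac{1}{3} \right)} - 120 x \sin{\left(x^{3} - 2 x + \frac{1}{3} \right)} + 360 \sin{\left(x^{3} - 2 x + \frac{1}{3} \right)} - 2}{x^{2} - 12 x + 36} = f(x).

An antiderivative is F(x) = \frac{5 \left(x - 6\right) \cos{\left(x^{3} - 2 x + \frac{1}{3} \right)} + 2}{x - 6}.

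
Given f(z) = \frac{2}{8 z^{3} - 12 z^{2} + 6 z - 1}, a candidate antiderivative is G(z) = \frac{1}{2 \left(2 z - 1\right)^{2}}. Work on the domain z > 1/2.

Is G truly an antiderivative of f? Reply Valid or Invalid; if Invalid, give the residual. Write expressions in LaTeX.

d/dz[G] = - \frac{2}{8 z^{3} - 12 z^{2} + 6 z - 1}
d/dz[G] - f(z) = - \frac{4}{8 z^{3} - 12 z^{2} + 6 z - 1} != 0.

Invalid: d/dz[G] - f = - \frac{4}{8 z^{3} - 12 z^{2} + 6 z - 1}, which is not 0.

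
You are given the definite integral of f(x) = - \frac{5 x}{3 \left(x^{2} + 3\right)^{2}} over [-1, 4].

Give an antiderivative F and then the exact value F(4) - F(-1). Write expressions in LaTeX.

Antiderivative: F(x) = \frac{5}{6 \left(x^{2} + 3\right)}; value = - \frac{25}{152}

The substitution u = 6 x^{2} + 18 works: f is exactly (dF/du)*(du/dx) for that inner function.
F(x) = \frac{5}{6 \left(x^{2} + 3\right)} is an antiderivative of f.
Check: d/dx[\frac{5}{6 \left(x^{2} + 3\right)}] = - \frac{5 x}{3 x^{4} + 18 x^{2} + 27}, which equals f(x).
F(4) = \frac{5}{114}; F(-1) = \frac{5}{24}.
Integral = F(4) - F(-1) = - \frac{25}{152}.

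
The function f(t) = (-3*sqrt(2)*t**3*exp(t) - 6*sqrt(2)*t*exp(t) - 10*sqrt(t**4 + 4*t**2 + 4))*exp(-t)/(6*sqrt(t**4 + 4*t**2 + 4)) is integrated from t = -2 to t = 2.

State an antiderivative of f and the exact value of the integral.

Whatever form F(t) takes, F'(t) = f(t) is non-negotiable.
F(t) = -sqrt(t**4/2 + 2*t**2 + 2)/2 + 5*exp(-t)/3 is an antiderivative of f.
Check: d/dt[-sqrt(t**4/2 + 2*t**2 + 2)/2 + 5*exp(-t)/3] = (-3*sqrt(2)*t**3*exp(t) - 6*sqrt(2)*t*exp(t) - 10*sqrt(t**4 + 4*t**2 + 4))*exp(-t)/(6*sqrt(t**4 + 4*t**2 + 4)) = f(t).
F(2) = -3*sqrt(2)/2 + 5*exp(-2)/3; F(-2) = -3*sqrt(2)/2 + 5*exp(2)/3.
Integral = F(2) - F(-2) = -5*exp(2)/3 + 5*exp(-2)/3.

Antiderivative: F(t) = -sqrt(t**4/2 + 2*t**2 + 2)/2 + 5*exp(-t)/3; value = -5*exp(2)/3 + 5*exp(-2)/3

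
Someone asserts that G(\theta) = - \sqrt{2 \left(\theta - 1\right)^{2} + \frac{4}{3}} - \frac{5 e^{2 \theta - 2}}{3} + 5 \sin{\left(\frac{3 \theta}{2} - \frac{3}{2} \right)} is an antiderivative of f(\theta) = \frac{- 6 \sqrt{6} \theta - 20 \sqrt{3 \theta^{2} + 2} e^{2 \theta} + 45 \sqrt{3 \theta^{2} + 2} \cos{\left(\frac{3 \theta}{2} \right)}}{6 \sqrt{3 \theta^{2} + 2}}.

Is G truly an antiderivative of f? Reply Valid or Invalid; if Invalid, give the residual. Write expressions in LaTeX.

Invalid: d/d\theta[G] - f = \frac{- 6 \sqrt{6} \theta \sqrt{3 \theta^{2} + 2} + 6 \sqrt{6} \theta \sqrt{3 \theta^{2} - 6 \theta + 5} - \frac{20 \sqrt{3 \theta^{2} + 2} \sqrt{3 \theta^{2} - 6 \theta + 5} e^{2 \theta}}{e^{2}} + 20 \sqrt{3 \theta^{2} + 2} \sqrt{3 \theta^{2} - 6 \theta + 5} e^{2 \theta} - 45 \sqrt{3 \theta^{2} + 2} \sqrt{3 \theta^{2} - 6 \theta + 5} \cos{\left(\frac{3 \theta}{2} \right)} + 45 \sqrt{3 \theta^{2} + 2} \sqrt{3 \theta^{2} - 6 \theta + 5} \cos{\left(\frac{3 \theta}{2} - \frac{3}{2} \right)} + 6 \sqrt{6} \sqrt{3 \theta^{2} + 2}}{6 \sqrt{3 \theta^{2} + 2} \sqrt{3 \theta^{2} - 6 \theta + 5}}, which is not 0.

d/d\theta[G] = \frac{- 6 \sqrt{6} \theta - \frac{20 \sqrt{3 \theta^{2} - 6 \theta + 5} e^{2 \theta}}{e^{2}} + 45 \sqrt{3 \theta^{2} - 6 \theta + 5} \cos{\left(\frac{3 \theta}{2} - \frac{3}{2} \right)} + 6 \sqrt{6}}{6 \sqrt{3 \theta^{2} - 6 \theta + 5}}
d/d\theta[G] - f(\theta) = \frac{- 6 \sqrt{6} \theta \sqrt{3 \theta^{2} + 2} + 6 \sqrt{6} \theta \sqrt{3 \theta^{2} - 6 \theta + 5} - \frac{20 \sqrt{3 \theta^{2} + 2} \sqrt{3 \theta^{2} - 6 \theta + 5} e^{2 \theta}}{e^{2}} + 20 \sqrt{3 \theta^{2} + 2} \sqrt{3 \theta^{2} - 6 \theta + 5} e^{2 \theta} - 45 \sqrt{3 \theta^{2} + 2} \sqrt{3 \theta^{2} - 6 \theta + 5} \cos{\left(\frac{3 \theta}{2} \right)} + 45 \sqrt{3 \theta^{2} + 2} \sqrt{3 \theta^{2} - 6 \theta + 5} \cos{\left(\frac{3 \theta}{2} - \frac{3}{2} \right)} + 6 \sqrt{6} \sqrt{3 \theta^{2} + 2}}{6 \sqrt{3 \theta^{2} + 2} \sqrt{3 \theta^{2} - 6 \theta + 5}} != 0.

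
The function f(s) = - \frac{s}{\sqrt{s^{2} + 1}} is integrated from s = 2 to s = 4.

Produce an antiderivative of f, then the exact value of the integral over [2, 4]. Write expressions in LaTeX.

Antiderivative: F(s) = - \sqrt{s^{2} + 1}; value = - \sqrt{17} + \sqrt{5}

The substitution u = s^{2} + 1 works: f is exactly (dF/du)*(du/ds) for that inner function.
F(s) = - \sqrt{s^{2} + 1} is an antiderivative of f.
Check: d/ds[- \sqrt{s^{2} + 1}] = - \frac{s}{\sqrt{s^{2} + 1}} = f(s).
F(4) = - \sqrt{17}; F(2) = - \sqrt{5}.
Integral = F(4) - F(2) = - \sqrt{17} + \sqrt{5}.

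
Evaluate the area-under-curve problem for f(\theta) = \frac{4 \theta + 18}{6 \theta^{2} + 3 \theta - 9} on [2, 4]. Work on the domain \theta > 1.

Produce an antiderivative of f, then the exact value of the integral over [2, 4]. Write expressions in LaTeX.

Antiderivative: F(\theta) = \frac{22 \log{\left(\theta - 1 \right)}}{15} - \frac{4 \log{\left(\theta + \frac{3}{2} \right)}}{5}; value = - \frac{4 \log{\left(\frac{11}{2} \right)}}{5} + \frac{4 \log{\left(\frac{7}{2} \right)}}{5} + \frac{22 \log{\left(3 \right)}}{15}

Factor the denominator (3 \left(\theta - 1\right) \left(2 \theta + 3\right)) and decompose: f = - \frac{8}{5 \left(2 \theta + 3\right)} + \frac{22}{15 \left(\theta - 1\right)}; each piece integrates to a log, atan, or power term.
F(\theta) = \frac{22 \log{\left(\theta - 1 \right)}}{15} - \frac{4 \log{\left(\theta + \frac{3}{2} \right)}}{5} is an antiderivative of f.
Check: d/d\theta[\frac{22 \log{\left(\theta - 1 \right)}}{15} - \frac{4 \log{\left(\theta + \frac{3}{2} \right)}}{5}] = \frac{4 \theta + 18}{6 \theta^{2} + 3 \theta - 9} = f(\theta).
F(4) = - \frac{4 \log{\left(\frac{11}{2} \right)}}{5} + \frac{22 \log{\left(3 \right)}}{15}; F(2) = - \frac{4 \log{\left(\frac{7}{2} \right)}}{5}.
Integral = F(4) - F(2) = - \frac{4 \log{\left(\frac{11}{2} \right)}}{5} + \frac{4 \log{\left(\frac{7}{2} \right)}}{5} + \frac{22 \log{\left(3 \right)}}{15}.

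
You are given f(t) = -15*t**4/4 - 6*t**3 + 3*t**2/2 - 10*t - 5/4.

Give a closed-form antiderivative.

An antiderivative is F(t) = -(3*t**5 + 6*t**4 - 2*t**3 + 20*t**2 + 5*t - 3)/4.

Integrate term by term and add the pieces.
Check: d/dt[-(3*t**5 + 6*t**4 - 2*t**3 + 20*t**2 + 5*t - 3)/4] = -15*t**4/4 - 6*t**3 + 3*t**2/2 - 10*t - 5/4 = f(t).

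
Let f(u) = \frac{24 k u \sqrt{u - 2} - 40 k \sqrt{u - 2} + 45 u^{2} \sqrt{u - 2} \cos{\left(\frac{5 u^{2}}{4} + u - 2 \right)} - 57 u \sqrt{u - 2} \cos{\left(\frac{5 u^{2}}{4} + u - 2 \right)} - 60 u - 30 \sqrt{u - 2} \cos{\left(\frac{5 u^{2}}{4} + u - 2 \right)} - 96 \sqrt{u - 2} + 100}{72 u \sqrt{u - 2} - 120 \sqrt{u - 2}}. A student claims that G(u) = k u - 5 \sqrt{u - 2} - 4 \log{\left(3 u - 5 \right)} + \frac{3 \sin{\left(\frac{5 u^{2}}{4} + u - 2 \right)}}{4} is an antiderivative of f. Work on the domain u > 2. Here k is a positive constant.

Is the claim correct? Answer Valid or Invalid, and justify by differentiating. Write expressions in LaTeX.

d/du[G] = \frac{24 k u \sqrt{u - 2} - 40 k \sqrt{u - 2} + 45 u^{2} \sqrt{u - 2} \cos{\left(\frac{5 u^{2}}{4} + u - 2 \right)} - 57 u \sqrt{u - 2} \cos{\left(\frac{5 u^{2}}{4} + u - 2 \right)} - 60 u - 30 \sqrt{u - 2} \cos{\left(\frac{5 u^{2}}{4} + u - 2 \right)} - 96 \sqrt{u - 2} + 100}{24 u \sqrt{u - 2} - 40 \sqrt{u - 2}}
d/du[G] - f(u) = \frac{24 k u^{2} - 88 k u + 80 k + 45 u^{3} \cos{\left(\frac{5 u^{2}}{4} + u - 2 \right)} - 147 u^{2} \cos{\left(\frac{5 u^{2}}{4} + u - 2 \right)} - 60 u \sqrt{u - 2} + 84 u \cos{\left(\frac{5 u^{2}}{4} + u - 2 \right)} - 96 u + 100 \sqrt{u - 2} + 60 \cos{\left(\frac{5 u^{2}}{4} + u - 2 \right)} + 192}{36 u^{2} - 132 u + 120} != 0.

Invalid: d/du[G] - f = \frac{24 k u^{2} - 88 k u + 80 k + 45 u^{3} \cos{\left(\frac{5 u^{2}}{4} + u - 2 \right)} - 147 u^{2} \cos{\left(\frac{5 u^{2}}{4} + u - 2 \right)} - 60 u \sqrt{u - 2} + 84 u \cos{\left(\frac{5 u^{2}}{4} + u - 2 \right)} - 96 u + 100 \sqrt{u - 2} + 60 \cos{\left(\frac{5 u^{2}}{4} + u - 2 \right)} + 192}{36 u^{2} - 132 u + 120}, which is not 0.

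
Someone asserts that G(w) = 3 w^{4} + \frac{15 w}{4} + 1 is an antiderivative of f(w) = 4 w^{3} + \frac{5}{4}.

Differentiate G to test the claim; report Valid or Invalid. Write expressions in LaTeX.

d/dw[G] = 12 w^{3} + \frac{15}{4}
d/dw[G] - f(w) = 8 w^{3} + \frac{5}{2} != 0.

Invalid: d/dw[G] - f = 8 w^{3} + \frac{5}{2}, which is not 0.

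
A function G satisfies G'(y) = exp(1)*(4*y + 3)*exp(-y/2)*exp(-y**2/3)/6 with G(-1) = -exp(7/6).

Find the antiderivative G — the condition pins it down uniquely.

G(y) = -exp(1)*exp(-y/2)*exp(-y**2/3)

The substitution u = -y**2/3 - y/2 + 1 works: G'(y) is exactly (dG/du)*(du/dy) for that inner function.
A general antiderivative is -exp(-y**2/3 - y/2 + 1) + C.
The condition gives C = -exp(7/6) - (-exp(7/6)) = 0.
So G(y) = -exp(1)*exp(-y/2)*exp(-y**2/3).
Check: d/dy[-exp(1)*exp(-y/2)*exp(-y**2/3)] = (4*exp(1)*y + 3*exp(1))*exp(-y/2)*exp(-y**2/3)/6, which equals G'(y).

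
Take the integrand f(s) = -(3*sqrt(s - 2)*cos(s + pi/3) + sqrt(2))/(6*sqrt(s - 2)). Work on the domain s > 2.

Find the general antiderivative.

F(s) = -(2*sqrt(2)*sqrt(s - 2) + 3*sin(s + pi/3))/6 + C

For F(s) to be correct the identity F'(s) - f(s) = 0 must hold.
Check: d/ds[-(2*sqrt(2)*sqrt(s - 2) + 3*sin(s + pi/3))/6] = (-3*sqrt(s - 2)*cos(s + pi/3) - sqrt(2))/(6*sqrt(s - 2)), which equals f(s).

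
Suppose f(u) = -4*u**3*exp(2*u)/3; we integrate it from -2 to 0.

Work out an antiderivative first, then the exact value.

f has the shape v'r + vr' for v = -2*u**3/3 + u**2 - u + 1/2 and r = exp(2*u) — it is the derivative of the product v*r.
F(u) = (-4*u**3 + 6*u**2 - 6*u + 3)*exp(2*u)/6 is an antiderivative of f.
Check: d/du[(-4*u**3 + 6*u**2 - 6*u + 3)*exp(2*u)/6] = -4*u**3*exp(2*u)/3 = f(u).
F(0) = 1/2; F(-2) = 71*exp(-4)/6.
Integral = F(0) - F(-2) = 1/2 - 71*exp(-4)/6.

Antiderivative: F(u) = (-4*u**3 + 6*u**2 - 6*u + 3)*exp(2*u)/6; value = 1/2 - 71*exp(-4)/6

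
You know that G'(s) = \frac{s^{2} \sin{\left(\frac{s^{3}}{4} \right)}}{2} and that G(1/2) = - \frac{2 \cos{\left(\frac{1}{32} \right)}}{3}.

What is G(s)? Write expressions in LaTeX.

G(s) = - \frac{2 \cos{\left(\frac{s^{3}}{4} \right)}}{3}

G'(s) matches the chain-rule pattern g'(h)*h' with inner function h(s) = \frac{s^{3}}{4}; substituting u = h(s) collapses the integral.
A general antiderivative is - \frac{2 \cos{\left(\frac{s^{3}}{4} \right)}}{3} + C.
The condition gives C = - \frac{2 \cos{\left(\frac{1}{32} \right)}}{3} - (- \frac{2 \cos{\left(\frac{1}{32} \right)}}{3}) = 0.
So G(s) = - \frac{2 \cos{\left(\frac{s^{3}}{4} \right)}}{3}.
Check: d/ds[- \frac{2 \cos{\left(\frac{s^{3}}{4} \right)}}{3}] = \frac{s^{2} \sin{\left(\frac{s^{3}}{4} \right)}}{2} = G'(s).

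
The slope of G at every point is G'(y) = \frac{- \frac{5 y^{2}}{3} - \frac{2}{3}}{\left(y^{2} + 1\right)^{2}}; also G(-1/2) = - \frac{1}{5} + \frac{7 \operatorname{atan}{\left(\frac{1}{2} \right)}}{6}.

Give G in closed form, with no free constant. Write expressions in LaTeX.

Differentiate the proposed G(y) back; it has to land on the given G'(y).
A general antiderivative is \frac{y}{2 y^{2} + 2} - \frac{7 \operatorname{atan}{\left(y \right)}}{6} + C.
The condition gives C = - \frac{1}{5} + \frac{7 \operatorname{atan}{\left(\frac{1}{2} \right)}}{6} - (- \frac{1}{5} + \frac{7 \operatorname{atan}{\left(\frac{1}{2} \right)}}{6}) = 0.
So G(y) = \frac{3 y - 7 \left(y^{2} + 1\right) \operatorname{atan}{\left(y \right)}}{6 \left(y^{2} + 1\right)}.
Check: d/dy[\frac{3 y - 7 \left(y^{2} + 1\right) \operatorname{atan}{\left(y \right)}}{6 \left(y^{2} + 1\right)}] = \frac{- 5 y^{2} - 2}{3 y^{4} + 6 y^{2} + 3}, which equals G'(y).

G(y) = \frac{3 y - 7 \left(y^{2} + 1\right) \operatorname{atan}{\left(y \right)}}{6 \left(y^{2} + 1\right)}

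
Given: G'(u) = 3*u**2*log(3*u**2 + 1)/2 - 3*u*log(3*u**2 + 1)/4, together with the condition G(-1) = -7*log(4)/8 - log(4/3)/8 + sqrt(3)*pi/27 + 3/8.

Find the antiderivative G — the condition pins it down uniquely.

G(u) = (36*u**3*log(3*u**2 + 1) - 24*u**3 - 27*u**2*log(3*u**2 + 1) + 27*u**2 + 24*u - 9*log(u**2 + 1/3) - 8*sqrt(3)*atan(sqrt(3)*u))/72

Integrate term by term and add the pieces.
A general antiderivative is -u**3/3 + 3*u**2/8 + u/3 + (u**3/2 - 3*u**2/8)*log(3*u**2 + 1) - log(u**2 + 1/3)/8 - sqrt(3)*atan(sqrt(3)*u)/9 + C.
The condition gives C = -7*log(4)/8 - log(4/3)/8 + sqrt(3)*pi/27 + 3/8 - (-7*log(4)/8 - log(4/3)/8 + sqrt(3)*pi/27 + 3/8) = 0.
So G(u) = (36*u**3*log(3*u**2 + 1) - 24*u**3 - 27*u**2*log(3*u**2 + 1) + 27*u**2 + 24*u - 9*log(u**2 + 1/3) - 8*sqrt(3)*atan(sqrt(3)*u))/72.
Check: d/du[(36*u**3*log(3*u**2 + 1) - 24*u**3 - 27*u**2*log(3*u**2 + 1) + 27*u**2 + 24*u - 9*log(u**2 + 1/3) - 8*sqrt(3)*atan(sqrt(3)*u))/72] = 3*u**2*log(3*u**2 + 1)/2 - 3*u*log(3*u**2 + 1)/4 = G'(u).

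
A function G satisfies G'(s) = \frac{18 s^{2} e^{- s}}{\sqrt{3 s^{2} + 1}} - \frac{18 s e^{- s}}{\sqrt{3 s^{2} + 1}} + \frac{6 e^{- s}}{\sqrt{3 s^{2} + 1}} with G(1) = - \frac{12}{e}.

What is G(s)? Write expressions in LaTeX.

G(s) = - 6 \sqrt{3 s^{2} + 1} e^{- s}

Recognize the product-rule pattern: G'(s) = u'v + uv' with u = - 6 \sqrt{3 s^{2} + 1}, v = e^{- s}, so integration by parts undoes it.
A general antiderivative is - 6 \sqrt{3 s^{2} + 1} e^{- s} + C.
The condition gives C = - \frac{12}{e} - (- \frac{12}{e}) = 0.
So G(s) = - 6 \sqrt{3 s^{2} + 1} e^{- s}.
Check: d/ds[- 6 \sqrt{3 s^{2} + 1} e^{- s}] = \frac{\left(18 s^{2} - 18 s + 6\right) e^{- s}}{\sqrt{3 s^{2} + 1}}, which equals G'(s).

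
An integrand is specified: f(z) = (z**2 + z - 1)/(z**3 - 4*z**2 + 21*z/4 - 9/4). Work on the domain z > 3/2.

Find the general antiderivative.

The denominator factors as (z - 1)*(2*z - 3)**2; partial fractions split f into directly integrable pieces: -6/(2*z - 3) + 22/(2*z - 3)**2 + 4/(z - 1).
Check: d/dz[-3*log(z - 3/2) + 4*log(z - 1) - 11/(2*z - 3)] = (4*z**2 + 4*z - 4)/(4*z**3 - 16*z**2 + 21*z - 9), which equals f(z).

F(z) = -3*log(z - 3/2) + 4*log(z - 1) - 11/(2*z - 3) + C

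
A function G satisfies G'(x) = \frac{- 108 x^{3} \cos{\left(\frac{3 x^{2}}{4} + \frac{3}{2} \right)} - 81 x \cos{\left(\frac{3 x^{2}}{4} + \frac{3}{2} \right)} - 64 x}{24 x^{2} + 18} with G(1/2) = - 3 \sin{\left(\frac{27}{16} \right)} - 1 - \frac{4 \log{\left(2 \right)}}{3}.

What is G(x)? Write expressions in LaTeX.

G(x) = - \frac{4 \log{\left(2 x^{2} + \frac{3}{2} \right)}}{3} - 3 \sin{\left(\frac{3 x^{2}}{4} + \frac{3}{2} \right)} - 1

The proposed G(x) is checked by its d/dx: the result must match the given G'(x).
A general antiderivative is - \frac{4 \log{\left(2 x^{2} + \frac{3}{2} \right)}}{3} - 3 \sin{\left(\frac{3 x^{2}}{4} + \frac{3}{2} \right)} + C.
The condition gives C = - 3 \sin{\left(\frac{27}{16} \right)} - 1 - \frac{4 \log{\left(2 \right)}}{3} - (- 3 \sin{\left(\frac{27}{16} \right)} - \frac{4 \log{\left(2 \right)}}{3}) = -1.
So G(x) = - \frac{4 \log{\left(2 x^{2} + \frac{3}{2} \right)}}{3} - 3 \sin{\left(\frac{3 x^{2}}{4} + \frac{3}{2} \right)} - 1.
Check: d/dx[- \frac{4 \log{\left(2 x^{2} + \frac{3}{2} \right)}}{3} - 3 \sin{\left(\frac{3 x^{2}}{4} + \frac{3}{2} \right)} - 1] = \frac{- 108 x^{3} \cos{\left(\frac{3 x^{2}}{4} + \frac{3}{2} \right)} - 81 x \cos{\left(\frac{3 x^{2}}{4} + \frac{3}{2} \right)} - 64 x}{24 x^{2} + 18} = G'(x).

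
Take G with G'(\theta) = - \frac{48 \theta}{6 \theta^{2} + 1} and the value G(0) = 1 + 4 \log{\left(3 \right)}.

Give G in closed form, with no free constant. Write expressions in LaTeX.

G'(\theta) matches the chain-rule pattern g'(h)*h' with inner function h(\theta) = 2 \theta^{2} + \frac{1}{3}; substituting u = h(\theta) collapses the integral.
A general antiderivative is - 4 \log{\left(2 \theta^{2} + \frac{1}{3} \right)} + C.
The condition gives C = 1 + 4 \log{\left(3 \right)} - (4 \log{\left(3 \right)}) = 1.
So G(\theta) = 1 - 4 \log{\left(2 \theta^{2} + \frac{1}{3} \right)}.
Check: d/d\theta[1 - 4 \log{\left(2 \theta^{2} + \frac{1}{3} \right)}] = - \frac{48 \theta}{6 \theta^{2} + 1} = G'(\theta).

G(\theta) = 1 - 4 \log{\left(2 \theta^{2} + \frac{1}{3} \right)}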